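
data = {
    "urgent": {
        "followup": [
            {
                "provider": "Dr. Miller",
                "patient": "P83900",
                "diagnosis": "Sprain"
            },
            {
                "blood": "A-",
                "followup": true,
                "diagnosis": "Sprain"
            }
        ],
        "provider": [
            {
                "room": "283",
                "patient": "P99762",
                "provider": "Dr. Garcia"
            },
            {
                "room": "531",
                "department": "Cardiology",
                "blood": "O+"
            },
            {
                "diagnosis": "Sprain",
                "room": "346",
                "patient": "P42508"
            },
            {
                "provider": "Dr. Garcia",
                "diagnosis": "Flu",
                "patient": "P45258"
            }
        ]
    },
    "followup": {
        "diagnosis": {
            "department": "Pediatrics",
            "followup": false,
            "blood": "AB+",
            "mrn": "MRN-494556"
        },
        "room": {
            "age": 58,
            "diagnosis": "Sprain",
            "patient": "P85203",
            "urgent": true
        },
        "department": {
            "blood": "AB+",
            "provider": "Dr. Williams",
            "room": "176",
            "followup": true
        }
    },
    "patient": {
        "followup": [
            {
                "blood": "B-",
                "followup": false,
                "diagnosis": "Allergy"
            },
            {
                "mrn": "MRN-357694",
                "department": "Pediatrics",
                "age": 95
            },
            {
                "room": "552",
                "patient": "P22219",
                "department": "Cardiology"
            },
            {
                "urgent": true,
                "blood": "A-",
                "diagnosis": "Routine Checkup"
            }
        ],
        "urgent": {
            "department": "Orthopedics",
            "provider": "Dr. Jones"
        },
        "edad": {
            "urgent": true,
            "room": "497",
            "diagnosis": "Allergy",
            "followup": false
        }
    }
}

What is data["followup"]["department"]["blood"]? "AB+"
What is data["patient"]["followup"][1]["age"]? 95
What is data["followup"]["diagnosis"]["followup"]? False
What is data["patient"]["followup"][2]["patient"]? "P22219"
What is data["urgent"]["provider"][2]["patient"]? "P42508"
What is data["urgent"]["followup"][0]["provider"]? "Dr. Miller"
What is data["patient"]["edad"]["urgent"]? True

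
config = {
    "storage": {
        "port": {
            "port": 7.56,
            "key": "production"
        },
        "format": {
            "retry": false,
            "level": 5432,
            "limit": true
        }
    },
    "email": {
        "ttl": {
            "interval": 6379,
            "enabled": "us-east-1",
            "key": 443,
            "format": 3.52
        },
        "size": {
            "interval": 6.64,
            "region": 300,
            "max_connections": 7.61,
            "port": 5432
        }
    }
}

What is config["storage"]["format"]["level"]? 5432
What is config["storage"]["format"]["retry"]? False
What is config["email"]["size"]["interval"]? 6.64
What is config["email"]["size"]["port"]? 5432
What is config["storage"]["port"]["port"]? 7.56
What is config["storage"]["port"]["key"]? "production"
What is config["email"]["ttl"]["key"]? 443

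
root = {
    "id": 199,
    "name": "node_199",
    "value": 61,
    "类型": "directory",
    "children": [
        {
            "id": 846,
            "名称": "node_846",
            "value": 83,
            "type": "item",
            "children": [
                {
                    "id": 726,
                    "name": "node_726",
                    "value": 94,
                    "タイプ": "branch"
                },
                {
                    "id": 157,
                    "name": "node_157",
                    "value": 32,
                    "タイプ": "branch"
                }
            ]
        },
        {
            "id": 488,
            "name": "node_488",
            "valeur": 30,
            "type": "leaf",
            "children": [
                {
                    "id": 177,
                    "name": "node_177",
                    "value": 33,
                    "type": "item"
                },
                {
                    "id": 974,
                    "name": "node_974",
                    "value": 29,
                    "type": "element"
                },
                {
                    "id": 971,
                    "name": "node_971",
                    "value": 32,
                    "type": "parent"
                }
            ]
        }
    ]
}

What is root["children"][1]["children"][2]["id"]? 971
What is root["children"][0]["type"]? "item"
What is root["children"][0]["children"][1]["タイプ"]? "branch"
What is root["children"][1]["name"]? "node_488"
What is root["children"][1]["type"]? "leaf"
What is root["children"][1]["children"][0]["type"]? "item"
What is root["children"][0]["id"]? 846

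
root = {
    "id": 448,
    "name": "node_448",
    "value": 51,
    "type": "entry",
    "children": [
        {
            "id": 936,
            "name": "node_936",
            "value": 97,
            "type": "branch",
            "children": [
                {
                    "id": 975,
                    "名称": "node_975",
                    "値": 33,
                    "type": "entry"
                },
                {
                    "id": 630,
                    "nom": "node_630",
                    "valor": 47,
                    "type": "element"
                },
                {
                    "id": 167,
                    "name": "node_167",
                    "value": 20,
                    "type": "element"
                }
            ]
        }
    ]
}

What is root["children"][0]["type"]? "branch"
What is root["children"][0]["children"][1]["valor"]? 47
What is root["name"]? "node_448"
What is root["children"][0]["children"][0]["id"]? 975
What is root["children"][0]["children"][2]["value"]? 20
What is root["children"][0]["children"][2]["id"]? 167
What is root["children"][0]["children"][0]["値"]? 33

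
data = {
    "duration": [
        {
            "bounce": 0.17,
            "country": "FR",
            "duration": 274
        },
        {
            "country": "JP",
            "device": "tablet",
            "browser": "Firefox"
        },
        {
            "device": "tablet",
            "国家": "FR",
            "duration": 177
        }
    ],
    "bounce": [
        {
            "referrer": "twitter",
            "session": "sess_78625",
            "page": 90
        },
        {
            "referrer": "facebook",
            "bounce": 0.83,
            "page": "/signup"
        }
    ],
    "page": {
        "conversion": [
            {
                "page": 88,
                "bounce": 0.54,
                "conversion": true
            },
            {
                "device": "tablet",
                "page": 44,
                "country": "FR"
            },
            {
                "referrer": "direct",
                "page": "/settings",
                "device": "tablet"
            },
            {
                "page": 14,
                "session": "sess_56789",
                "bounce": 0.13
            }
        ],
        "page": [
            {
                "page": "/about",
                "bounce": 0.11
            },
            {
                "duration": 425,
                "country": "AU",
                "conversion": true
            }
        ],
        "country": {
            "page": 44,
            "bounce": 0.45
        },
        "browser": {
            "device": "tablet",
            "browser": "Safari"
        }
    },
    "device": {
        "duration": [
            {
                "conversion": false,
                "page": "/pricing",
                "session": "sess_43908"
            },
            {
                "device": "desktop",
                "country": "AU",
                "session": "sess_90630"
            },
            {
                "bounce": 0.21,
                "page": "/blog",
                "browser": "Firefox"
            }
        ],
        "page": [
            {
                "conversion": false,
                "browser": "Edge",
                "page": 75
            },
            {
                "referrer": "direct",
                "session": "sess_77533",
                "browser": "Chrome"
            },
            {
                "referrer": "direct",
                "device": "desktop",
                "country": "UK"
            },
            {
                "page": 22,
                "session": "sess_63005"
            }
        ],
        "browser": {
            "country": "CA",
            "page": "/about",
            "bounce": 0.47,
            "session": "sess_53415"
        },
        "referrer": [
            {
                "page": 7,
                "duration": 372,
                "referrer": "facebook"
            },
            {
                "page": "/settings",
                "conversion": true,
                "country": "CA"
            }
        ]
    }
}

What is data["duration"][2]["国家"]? "FR"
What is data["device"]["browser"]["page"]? "/about"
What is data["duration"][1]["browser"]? "Firefox"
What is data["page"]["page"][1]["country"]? "AU"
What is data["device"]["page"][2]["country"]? "UK"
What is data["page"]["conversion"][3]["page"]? 14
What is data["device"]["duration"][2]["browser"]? "Firefox"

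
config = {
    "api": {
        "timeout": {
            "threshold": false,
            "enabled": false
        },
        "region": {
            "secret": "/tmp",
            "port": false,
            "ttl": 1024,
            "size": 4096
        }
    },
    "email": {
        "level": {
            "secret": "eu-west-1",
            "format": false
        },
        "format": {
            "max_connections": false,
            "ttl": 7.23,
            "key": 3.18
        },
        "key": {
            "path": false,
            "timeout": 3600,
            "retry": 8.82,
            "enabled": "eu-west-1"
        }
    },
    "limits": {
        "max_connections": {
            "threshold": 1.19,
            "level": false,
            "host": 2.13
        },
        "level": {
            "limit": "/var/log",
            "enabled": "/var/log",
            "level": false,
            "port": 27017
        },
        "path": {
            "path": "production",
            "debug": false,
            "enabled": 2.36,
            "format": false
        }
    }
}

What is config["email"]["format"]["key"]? 3.18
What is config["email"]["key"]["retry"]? 8.82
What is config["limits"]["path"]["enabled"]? 2.36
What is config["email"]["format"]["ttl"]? 7.23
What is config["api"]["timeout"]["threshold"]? False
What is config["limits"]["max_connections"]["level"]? False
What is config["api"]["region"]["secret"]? "/tmp"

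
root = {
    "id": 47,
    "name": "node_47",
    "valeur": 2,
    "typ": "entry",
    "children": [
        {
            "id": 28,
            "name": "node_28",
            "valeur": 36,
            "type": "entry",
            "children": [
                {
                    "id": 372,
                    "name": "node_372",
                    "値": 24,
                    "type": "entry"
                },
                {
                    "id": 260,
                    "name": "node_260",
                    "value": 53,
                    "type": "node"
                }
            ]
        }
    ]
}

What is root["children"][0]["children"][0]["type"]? "entry"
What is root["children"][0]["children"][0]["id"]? 372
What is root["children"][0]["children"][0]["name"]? "node_372"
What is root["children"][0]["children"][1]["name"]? "node_260"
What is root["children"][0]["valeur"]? 36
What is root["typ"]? "entry"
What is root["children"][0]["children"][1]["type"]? "node"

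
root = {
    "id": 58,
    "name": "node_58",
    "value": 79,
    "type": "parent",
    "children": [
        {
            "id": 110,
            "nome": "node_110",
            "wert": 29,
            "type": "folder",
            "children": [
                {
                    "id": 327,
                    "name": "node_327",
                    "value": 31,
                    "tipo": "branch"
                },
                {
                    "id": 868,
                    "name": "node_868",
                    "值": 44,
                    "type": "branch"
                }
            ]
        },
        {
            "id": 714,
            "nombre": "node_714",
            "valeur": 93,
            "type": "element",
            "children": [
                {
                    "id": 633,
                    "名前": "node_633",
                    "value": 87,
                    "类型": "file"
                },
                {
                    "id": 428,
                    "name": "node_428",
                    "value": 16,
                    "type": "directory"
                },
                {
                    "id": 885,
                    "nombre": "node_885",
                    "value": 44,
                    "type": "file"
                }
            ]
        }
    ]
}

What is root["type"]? "parent"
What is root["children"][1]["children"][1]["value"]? 16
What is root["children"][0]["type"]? "folder"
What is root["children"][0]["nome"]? "node_110"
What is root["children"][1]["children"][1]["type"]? "directory"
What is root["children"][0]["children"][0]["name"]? "node_327"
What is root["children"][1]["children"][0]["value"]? 87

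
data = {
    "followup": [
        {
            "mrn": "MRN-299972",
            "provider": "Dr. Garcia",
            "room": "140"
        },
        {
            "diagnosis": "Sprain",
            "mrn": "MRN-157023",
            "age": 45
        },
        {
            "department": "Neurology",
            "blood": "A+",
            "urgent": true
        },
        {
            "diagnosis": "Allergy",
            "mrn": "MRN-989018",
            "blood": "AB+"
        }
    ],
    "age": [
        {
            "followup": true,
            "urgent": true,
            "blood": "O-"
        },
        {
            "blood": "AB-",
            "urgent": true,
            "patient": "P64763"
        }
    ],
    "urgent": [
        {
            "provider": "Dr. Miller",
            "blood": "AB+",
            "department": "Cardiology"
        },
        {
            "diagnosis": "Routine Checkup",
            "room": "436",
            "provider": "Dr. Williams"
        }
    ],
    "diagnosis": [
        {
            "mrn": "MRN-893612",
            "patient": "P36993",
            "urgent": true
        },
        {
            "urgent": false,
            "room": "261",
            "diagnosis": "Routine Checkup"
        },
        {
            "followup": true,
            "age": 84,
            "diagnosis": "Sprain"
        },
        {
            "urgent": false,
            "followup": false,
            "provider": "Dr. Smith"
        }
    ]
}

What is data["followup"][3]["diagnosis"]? "Allergy"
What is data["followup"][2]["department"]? "Neurology"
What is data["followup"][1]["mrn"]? "MRN-157023"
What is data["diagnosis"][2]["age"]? 84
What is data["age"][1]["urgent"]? True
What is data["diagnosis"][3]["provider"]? "Dr. Smith"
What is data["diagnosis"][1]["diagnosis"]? "Routine Checkup"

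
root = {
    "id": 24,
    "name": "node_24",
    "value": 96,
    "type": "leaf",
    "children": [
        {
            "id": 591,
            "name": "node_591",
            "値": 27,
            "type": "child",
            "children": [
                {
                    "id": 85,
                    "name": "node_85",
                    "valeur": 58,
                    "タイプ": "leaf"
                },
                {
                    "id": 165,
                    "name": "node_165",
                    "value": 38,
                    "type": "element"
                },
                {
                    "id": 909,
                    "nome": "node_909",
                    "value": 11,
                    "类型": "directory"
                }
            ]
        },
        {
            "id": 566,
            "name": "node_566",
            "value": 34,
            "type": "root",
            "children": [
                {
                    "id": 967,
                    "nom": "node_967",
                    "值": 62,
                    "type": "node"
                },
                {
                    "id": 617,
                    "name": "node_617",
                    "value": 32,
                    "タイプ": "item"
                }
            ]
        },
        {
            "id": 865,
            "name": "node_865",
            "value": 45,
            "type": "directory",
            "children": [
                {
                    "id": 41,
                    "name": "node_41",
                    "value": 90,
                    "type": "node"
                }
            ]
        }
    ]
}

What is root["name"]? "node_24"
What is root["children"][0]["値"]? 27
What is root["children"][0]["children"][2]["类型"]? "directory"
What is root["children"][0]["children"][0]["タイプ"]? "leaf"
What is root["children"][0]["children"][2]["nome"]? "node_909"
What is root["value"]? 96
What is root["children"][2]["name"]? "node_865"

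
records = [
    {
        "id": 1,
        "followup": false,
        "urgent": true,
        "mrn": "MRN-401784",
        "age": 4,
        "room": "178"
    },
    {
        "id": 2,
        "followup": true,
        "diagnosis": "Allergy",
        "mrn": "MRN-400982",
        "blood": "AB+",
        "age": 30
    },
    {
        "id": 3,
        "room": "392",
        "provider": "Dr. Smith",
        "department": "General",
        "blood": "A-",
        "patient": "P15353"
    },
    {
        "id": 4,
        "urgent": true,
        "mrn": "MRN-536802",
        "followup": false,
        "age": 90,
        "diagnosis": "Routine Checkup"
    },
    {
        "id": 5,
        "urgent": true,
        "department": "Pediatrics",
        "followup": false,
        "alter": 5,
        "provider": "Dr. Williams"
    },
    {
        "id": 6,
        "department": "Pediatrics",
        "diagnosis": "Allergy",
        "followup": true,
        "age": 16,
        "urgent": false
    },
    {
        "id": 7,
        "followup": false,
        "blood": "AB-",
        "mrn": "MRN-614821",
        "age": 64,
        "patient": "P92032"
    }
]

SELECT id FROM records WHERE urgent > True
[]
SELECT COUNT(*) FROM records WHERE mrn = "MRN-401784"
1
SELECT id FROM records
[1, 2, 3, 4, 5, 6, 7]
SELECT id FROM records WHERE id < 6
[1, 2, 3, 4, 5]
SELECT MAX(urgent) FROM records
True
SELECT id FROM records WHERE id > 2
[3, 4, 5, 6, 7]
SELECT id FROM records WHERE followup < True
[1, 4, 5, 7]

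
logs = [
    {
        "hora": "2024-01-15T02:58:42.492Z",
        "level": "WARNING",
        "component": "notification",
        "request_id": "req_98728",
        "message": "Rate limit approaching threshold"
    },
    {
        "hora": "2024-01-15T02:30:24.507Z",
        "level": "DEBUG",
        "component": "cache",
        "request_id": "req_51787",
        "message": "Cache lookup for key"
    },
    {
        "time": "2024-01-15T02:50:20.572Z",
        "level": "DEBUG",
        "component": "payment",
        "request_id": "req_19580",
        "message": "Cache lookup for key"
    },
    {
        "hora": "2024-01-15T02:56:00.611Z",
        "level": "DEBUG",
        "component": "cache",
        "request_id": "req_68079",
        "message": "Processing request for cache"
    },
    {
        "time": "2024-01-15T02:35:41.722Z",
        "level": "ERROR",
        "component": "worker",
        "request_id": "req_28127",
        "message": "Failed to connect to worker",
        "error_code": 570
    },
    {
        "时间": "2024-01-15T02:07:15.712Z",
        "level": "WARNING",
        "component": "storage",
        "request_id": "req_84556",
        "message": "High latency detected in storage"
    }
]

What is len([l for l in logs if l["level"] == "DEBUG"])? 3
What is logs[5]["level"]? "WARNING"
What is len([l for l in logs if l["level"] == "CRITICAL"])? 0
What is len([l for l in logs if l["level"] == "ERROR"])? 1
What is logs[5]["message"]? "High latency detected in storage"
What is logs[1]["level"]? "DEBUG"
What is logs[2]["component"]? "payment"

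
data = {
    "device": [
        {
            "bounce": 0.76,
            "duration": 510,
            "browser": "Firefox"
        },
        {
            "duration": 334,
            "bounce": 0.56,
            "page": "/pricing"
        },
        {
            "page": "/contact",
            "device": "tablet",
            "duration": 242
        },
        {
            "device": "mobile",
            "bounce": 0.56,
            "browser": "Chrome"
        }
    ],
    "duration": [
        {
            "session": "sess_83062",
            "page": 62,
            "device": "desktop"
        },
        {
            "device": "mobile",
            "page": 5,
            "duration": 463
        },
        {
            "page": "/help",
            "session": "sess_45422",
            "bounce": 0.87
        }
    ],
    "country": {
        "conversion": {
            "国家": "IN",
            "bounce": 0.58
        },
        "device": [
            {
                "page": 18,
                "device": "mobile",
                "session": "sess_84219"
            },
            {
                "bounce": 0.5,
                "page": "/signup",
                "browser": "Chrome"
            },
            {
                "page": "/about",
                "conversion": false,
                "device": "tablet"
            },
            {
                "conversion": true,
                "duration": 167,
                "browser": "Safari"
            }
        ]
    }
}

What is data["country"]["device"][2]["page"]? "/about"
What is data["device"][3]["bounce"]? 0.56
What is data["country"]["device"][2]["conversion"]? False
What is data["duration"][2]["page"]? "/help"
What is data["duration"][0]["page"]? 62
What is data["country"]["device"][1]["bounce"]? 0.5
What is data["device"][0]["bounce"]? 0.76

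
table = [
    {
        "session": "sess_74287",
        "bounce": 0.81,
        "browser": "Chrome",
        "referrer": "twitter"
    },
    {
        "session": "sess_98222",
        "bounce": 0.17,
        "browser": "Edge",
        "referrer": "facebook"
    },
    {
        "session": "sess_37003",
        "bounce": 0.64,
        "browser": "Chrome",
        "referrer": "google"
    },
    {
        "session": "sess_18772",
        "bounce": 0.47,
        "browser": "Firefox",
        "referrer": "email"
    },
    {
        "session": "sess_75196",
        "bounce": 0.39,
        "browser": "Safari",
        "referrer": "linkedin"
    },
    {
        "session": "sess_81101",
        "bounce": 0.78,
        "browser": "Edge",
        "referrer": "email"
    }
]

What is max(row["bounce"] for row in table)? 0.81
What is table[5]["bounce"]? 0.78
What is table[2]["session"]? "sess_37003"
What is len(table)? 6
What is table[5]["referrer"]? "email"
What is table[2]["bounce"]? 0.64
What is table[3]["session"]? "sess_18772"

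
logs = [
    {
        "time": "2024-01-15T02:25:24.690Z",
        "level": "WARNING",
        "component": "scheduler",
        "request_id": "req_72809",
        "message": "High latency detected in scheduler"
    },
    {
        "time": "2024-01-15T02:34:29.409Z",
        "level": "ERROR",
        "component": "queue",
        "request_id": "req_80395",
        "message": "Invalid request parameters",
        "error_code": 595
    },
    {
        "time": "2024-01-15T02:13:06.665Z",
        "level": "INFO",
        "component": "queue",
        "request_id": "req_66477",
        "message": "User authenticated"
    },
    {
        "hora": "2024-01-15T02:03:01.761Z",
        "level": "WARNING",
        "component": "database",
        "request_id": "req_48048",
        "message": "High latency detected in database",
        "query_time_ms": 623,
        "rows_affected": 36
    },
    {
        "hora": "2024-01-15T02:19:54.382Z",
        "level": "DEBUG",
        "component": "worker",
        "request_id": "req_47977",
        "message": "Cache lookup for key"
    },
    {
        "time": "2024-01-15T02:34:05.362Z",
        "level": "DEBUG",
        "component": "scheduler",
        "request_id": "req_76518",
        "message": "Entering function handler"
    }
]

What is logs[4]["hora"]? "2024-01-15T02:19:54.382Z"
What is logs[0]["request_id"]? "req_72809"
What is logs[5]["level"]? "DEBUG"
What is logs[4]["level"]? "DEBUG"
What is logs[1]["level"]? "ERROR"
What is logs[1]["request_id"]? "req_80395"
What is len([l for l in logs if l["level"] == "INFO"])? 1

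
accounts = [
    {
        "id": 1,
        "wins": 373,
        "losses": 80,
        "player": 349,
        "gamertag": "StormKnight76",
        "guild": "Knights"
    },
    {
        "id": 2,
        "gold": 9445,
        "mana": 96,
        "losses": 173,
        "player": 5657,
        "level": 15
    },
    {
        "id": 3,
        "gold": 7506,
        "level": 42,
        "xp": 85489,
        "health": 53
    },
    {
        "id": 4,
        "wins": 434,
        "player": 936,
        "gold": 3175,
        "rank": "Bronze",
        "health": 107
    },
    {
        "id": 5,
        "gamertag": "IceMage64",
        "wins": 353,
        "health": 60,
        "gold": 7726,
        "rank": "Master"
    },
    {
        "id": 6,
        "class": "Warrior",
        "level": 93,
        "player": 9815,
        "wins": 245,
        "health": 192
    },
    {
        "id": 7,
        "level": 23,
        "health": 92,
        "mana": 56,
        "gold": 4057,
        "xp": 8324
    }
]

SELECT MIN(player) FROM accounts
349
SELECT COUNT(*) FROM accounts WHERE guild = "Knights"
1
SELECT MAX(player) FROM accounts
9815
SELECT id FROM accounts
[1, 2, 3, 4, 5, 6, 7]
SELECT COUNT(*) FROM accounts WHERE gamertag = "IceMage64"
1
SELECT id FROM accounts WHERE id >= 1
[1, 2, 3, 4, 5, 6, 7]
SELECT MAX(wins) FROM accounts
434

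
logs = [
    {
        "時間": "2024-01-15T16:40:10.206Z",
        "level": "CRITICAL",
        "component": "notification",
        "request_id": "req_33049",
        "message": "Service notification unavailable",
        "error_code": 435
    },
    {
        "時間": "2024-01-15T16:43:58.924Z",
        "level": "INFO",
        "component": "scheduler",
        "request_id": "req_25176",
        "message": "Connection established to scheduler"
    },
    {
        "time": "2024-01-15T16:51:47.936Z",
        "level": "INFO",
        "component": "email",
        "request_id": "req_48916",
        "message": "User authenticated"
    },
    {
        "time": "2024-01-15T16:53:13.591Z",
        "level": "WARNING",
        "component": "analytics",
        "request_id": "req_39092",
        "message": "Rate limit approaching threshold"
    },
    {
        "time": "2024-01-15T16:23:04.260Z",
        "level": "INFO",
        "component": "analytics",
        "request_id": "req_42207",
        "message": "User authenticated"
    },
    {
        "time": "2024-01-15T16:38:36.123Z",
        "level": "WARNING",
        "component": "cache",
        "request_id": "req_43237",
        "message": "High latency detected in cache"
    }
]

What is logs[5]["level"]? "WARNING"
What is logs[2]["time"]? "2024-01-15T16:51:47.936Z"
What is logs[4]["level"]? "INFO"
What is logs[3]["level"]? "WARNING"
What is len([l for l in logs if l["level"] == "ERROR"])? 0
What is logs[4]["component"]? "analytics"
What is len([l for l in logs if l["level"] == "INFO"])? 3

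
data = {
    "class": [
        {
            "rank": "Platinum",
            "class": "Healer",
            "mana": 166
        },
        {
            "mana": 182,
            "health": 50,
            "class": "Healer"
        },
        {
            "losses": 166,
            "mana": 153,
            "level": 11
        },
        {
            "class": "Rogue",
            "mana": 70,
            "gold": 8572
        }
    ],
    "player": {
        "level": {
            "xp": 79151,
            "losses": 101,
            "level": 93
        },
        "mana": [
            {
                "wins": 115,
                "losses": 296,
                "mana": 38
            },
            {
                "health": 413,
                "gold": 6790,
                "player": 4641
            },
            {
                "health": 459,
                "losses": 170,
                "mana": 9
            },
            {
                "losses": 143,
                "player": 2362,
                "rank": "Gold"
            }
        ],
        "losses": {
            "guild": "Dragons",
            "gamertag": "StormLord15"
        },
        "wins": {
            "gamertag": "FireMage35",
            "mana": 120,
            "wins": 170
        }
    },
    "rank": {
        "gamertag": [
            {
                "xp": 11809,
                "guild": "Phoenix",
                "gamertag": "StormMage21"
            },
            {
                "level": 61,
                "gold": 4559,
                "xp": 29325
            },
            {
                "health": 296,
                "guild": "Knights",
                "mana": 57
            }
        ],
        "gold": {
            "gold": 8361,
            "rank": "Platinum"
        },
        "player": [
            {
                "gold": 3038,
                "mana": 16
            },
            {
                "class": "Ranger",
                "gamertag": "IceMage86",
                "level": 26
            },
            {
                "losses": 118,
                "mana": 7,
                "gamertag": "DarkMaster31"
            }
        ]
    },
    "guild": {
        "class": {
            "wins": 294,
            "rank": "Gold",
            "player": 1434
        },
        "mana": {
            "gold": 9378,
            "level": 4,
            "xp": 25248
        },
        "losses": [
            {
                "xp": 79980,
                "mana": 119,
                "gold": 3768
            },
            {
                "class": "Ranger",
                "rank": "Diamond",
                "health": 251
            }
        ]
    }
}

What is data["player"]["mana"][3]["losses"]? 143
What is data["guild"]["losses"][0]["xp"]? 79980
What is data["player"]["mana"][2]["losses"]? 170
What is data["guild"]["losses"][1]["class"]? "Ranger"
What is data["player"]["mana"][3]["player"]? 2362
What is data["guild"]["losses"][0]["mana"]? 119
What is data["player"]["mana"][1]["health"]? 413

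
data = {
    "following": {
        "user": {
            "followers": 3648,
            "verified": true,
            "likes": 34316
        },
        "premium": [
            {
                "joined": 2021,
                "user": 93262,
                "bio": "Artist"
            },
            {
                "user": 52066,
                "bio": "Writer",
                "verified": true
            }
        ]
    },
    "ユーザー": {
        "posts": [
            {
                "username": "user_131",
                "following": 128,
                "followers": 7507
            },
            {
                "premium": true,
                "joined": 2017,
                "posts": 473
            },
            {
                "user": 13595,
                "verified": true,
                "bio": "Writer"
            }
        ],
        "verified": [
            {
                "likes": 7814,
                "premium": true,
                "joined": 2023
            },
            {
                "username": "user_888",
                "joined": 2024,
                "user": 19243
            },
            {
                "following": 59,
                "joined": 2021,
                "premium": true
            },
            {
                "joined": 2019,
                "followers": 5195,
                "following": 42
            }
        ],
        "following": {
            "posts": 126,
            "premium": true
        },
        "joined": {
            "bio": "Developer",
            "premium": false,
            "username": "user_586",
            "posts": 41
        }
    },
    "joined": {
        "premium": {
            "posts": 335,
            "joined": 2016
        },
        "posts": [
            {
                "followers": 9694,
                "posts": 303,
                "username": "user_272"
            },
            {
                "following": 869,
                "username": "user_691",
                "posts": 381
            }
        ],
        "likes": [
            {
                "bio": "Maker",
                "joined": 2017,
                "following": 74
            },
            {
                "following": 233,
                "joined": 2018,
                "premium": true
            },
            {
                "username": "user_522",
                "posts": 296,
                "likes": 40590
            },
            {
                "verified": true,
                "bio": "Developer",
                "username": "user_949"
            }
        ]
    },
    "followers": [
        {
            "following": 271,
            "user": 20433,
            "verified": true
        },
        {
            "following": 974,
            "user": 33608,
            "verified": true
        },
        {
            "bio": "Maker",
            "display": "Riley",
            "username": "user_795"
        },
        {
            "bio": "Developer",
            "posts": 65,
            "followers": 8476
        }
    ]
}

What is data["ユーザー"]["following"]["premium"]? True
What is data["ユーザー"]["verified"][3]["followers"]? 5195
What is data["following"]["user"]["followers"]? 3648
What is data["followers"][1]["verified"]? True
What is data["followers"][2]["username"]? "user_795"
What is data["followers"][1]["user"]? 33608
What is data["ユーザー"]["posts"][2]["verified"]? True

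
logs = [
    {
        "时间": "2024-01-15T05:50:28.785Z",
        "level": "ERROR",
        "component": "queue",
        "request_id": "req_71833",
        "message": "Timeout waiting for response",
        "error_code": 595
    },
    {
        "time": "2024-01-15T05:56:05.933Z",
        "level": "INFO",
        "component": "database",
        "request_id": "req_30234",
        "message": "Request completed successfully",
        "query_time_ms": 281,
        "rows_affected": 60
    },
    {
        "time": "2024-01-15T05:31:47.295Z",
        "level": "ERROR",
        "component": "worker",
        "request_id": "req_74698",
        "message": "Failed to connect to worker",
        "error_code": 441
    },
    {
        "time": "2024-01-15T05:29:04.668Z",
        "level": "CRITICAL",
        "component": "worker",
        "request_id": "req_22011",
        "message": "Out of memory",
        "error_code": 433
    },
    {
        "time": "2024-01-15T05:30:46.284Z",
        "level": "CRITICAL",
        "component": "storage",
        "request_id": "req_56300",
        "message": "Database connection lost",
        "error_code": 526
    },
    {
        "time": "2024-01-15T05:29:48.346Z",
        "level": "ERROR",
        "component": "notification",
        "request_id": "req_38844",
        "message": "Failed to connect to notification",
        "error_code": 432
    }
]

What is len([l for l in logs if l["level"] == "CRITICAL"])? 2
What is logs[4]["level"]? "CRITICAL"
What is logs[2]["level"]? "ERROR"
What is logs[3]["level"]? "CRITICAL"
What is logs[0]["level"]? "ERROR"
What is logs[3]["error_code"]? 433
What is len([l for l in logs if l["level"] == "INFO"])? 1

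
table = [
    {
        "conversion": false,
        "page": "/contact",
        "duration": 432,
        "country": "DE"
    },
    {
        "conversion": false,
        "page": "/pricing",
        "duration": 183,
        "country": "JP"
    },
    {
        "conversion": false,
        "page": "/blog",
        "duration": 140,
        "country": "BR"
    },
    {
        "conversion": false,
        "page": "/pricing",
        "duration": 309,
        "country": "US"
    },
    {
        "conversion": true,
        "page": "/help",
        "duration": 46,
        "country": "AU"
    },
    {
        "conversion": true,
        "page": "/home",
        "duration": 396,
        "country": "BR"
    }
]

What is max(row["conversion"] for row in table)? True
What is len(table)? 6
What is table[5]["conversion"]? True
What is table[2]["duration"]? 140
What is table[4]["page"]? "/help"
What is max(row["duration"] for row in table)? 432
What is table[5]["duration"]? 396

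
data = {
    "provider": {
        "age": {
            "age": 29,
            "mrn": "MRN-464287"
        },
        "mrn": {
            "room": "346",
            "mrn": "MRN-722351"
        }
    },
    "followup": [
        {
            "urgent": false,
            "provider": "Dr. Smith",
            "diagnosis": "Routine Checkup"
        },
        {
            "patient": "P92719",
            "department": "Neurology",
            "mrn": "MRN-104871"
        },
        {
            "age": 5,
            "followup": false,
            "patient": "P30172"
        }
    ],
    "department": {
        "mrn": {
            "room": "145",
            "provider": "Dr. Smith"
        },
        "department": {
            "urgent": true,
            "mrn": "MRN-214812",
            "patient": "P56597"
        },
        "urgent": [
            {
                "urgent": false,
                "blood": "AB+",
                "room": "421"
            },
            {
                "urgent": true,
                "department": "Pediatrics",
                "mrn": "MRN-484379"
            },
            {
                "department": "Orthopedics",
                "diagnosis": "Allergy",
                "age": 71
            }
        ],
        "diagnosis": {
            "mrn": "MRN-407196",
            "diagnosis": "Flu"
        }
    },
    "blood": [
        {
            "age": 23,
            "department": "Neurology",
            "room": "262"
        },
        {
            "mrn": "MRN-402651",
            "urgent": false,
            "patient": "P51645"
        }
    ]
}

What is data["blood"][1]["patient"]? "P51645"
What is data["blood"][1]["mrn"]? "MRN-402651"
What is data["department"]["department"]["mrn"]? "MRN-214812"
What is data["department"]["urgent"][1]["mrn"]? "MRN-484379"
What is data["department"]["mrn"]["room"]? "145"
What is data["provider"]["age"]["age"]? 29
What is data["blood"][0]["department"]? "Neurology"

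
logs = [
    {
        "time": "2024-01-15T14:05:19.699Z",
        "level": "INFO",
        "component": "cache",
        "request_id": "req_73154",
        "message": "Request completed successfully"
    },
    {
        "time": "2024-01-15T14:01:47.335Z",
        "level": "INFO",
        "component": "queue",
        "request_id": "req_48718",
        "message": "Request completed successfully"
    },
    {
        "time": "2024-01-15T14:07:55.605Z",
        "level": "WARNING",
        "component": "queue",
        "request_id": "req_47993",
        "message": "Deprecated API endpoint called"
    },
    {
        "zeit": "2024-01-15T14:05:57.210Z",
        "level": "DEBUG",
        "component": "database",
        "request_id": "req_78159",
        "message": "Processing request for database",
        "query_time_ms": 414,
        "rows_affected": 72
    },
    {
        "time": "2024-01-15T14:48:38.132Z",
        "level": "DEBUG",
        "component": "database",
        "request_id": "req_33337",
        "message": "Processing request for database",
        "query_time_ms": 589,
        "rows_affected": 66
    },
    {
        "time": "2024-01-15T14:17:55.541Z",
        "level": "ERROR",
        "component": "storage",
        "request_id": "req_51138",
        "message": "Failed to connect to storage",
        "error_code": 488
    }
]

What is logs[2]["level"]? "WARNING"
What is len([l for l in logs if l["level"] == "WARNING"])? 1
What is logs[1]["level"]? "INFO"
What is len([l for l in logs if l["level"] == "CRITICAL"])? 0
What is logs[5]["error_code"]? 488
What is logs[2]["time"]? "2024-01-15T14:07:55.605Z"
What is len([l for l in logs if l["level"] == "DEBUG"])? 2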